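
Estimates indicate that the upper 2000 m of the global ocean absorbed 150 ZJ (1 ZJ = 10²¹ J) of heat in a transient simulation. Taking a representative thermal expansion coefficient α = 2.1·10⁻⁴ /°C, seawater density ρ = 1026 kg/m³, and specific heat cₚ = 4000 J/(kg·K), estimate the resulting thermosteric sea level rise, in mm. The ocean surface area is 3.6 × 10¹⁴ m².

Per unit area: Q = 150×10²¹ / (3.6×10¹⁴) ≈ 4.167×10⁸ J/m²
Δh = αQ/(ρcₚ) = 2.1×10⁻⁴ × 4.167×10⁸ / (1026 × 4000) ≈ 0.021322 m

Δh = 21.3 mm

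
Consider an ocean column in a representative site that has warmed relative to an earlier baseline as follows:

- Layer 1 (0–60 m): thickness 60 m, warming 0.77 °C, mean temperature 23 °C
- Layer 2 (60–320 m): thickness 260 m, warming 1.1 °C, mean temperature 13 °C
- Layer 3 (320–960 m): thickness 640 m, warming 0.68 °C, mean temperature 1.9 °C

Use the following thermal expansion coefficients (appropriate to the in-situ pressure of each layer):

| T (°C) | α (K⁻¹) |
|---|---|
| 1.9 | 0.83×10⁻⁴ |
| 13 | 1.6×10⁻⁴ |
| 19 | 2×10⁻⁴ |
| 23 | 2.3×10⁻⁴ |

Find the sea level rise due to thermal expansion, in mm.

Layer 1 at 23 °C → α = 2.3×10⁻⁴ K⁻¹
Layer 2 at 13 °C → α = 1.6×10⁻⁴ K⁻¹
Layer 3 at 1.9 °C → α = 0.83×10⁻⁴ K⁻¹
60 × 0.77 × 2.3×10⁻⁴ = 0.010626 m
Layer 2: 260 × 1.1 × 1.6×10⁻⁴ = 0.04576 m
320–960 m: 640 × 0.83×10⁻⁴ × 0.68 = 0.0361216 m
Δh = 0.010626 + 0.04576 + 0.0361216 = 0.0925076 m ≈ 93 mm

93 mm of thermosteric rise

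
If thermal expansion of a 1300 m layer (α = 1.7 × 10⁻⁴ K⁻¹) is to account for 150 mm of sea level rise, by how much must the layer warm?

ΔT = Δh/(αH) = 0.15 / (1.7×10⁻⁴ × 1300) ≈ 0.6787 K

about 0.679 K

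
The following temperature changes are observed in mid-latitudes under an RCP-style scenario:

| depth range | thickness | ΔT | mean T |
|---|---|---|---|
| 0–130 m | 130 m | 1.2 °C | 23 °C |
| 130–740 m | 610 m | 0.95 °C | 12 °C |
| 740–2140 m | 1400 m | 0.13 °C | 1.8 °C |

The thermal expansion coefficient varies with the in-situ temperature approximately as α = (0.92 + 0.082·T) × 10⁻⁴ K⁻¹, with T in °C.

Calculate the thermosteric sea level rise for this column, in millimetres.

Layer 1: α = (0.92 + 0.082×23)×10⁻⁴ = 2.806×10⁻⁴ K⁻¹
Layer 2: α = (0.92 + 0.082×12)×10⁻⁴ = 1.904×10⁻⁴ K⁻¹
Layer 3: α = (0.92 + 0.082×1.8)×10⁻⁴ = 1.0676×10⁻⁴ K⁻¹
0–130 m: 130 × 2.806×10⁻⁴ × 1.2 = 0.0437736 m
610 × 0.95 × 1.904×10⁻⁴ = 0.1103368 m
Layer 3: 1.0676×10⁻⁴ × 1400 × 0.13 = 0.01943032 m
Δh = 0.0437736 + 0.1103368 + 0.01943032 = 0.17354072 m

about 174 mm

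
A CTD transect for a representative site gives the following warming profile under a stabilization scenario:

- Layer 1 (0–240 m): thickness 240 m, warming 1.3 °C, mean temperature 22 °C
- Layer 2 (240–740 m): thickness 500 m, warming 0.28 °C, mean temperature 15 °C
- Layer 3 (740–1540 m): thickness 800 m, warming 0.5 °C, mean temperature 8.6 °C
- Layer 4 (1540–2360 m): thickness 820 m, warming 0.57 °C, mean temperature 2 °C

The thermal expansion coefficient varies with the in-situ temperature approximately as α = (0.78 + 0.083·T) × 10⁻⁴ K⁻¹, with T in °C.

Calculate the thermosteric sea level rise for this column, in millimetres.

Layer 1: α = (0.78 + 0.083×22)×10⁻⁴ = 2.606×10⁻⁴ K⁻¹
Layer 2: α = (0.78 + 0.083×15)×10⁻⁴ = 2.025×10⁻⁴ K⁻¹
Layer 3: α = (0.78 + 0.083×8.6)×10⁻⁴ = 1.4938×10⁻⁴ K⁻¹
Layer 4: α = (0.78 + 0.083×2)×10⁻⁴ = 0.946×10⁻⁴ K⁻¹
0–240 m: 2.606×10⁻⁴ × 240 × 1.3 = 0.0813072 m
Layer 2: 500 × 2.025×10⁻⁴ × 0.28 = 0.02835 m
1.4938×10⁻⁴ × 800 × 0.5 = 0.059752 m
820 × 0.57 × 0.946×10⁻⁴ = 0.04421604 m
Δh = 0.0813072 + 0.02835 + 0.059752 + 0.04421604 = 0.21362524 m

Δh = 214 mm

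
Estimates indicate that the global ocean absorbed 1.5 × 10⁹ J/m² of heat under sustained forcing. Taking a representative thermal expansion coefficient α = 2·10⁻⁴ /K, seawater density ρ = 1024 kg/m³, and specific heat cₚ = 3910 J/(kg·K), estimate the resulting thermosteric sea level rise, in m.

Δh = 0.075 m

Δh = αQ/(ρcₚ) = 2×10⁻⁴ × 1.5×10⁹ / (1024 × 3910) ≈ 0.074928 m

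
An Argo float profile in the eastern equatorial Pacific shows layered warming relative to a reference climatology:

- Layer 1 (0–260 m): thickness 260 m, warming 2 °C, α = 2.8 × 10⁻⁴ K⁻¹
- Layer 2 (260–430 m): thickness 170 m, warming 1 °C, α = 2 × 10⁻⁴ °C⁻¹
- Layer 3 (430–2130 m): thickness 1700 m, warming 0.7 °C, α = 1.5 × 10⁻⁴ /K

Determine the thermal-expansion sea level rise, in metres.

0.358 m of thermosteric rise

Layer 1: 2 × 260 × 2.8×10⁻⁴ = 0.14560 m
260–430 m: 1 × 2×10⁻⁴ × 170 = 0.03400 m
1.5×10⁻⁴ × 1700 × 0.7 = 0.17850 m
Δh = 0.14560 + 0.03400 + 0.17850 = 0.35810 m ≈ 0.358 m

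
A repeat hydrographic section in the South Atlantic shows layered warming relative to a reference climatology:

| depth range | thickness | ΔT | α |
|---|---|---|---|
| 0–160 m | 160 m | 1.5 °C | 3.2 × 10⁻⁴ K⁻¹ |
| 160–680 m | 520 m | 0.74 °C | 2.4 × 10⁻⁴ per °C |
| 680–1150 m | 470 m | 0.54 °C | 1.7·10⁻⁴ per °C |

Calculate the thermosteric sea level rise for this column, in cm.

21.2 cm

3.2×10⁻⁴ × 160 × 1.5 = 0.07680 m
160–680 m: 2.4×10⁻⁴ × 0.74 × 520 = 0.092352 m
1.7×10⁻⁴ × 470 × 0.54 = 0.043146 m
Δh = 0.07680 + 0.092352 + 0.043146 = 0.212298 m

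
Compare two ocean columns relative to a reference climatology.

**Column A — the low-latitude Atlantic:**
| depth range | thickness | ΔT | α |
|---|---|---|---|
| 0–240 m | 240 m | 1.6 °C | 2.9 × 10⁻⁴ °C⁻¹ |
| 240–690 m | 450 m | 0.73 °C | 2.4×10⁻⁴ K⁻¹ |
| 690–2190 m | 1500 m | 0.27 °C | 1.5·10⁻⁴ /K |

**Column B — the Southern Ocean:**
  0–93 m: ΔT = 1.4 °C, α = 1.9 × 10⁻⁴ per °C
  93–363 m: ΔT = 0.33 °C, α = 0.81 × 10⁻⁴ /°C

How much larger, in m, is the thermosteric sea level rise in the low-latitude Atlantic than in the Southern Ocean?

A 0–240 m: 1.6 × 240 × 2.9×10⁻⁴ = 0.11136 m
A 240–690 m: 0.73 × 2.4×10⁻⁴ × 450 = 0.07884 m
A 690–2190 m: 0.27 × 1500 × 1.5×10⁻⁴ = 0.06075 m
A total: 0.25095 m
B Layer 1: 93 × 1.9×10⁻⁴ × 1.4 = 0.024738 m
B 0.81×10⁻⁴ × 270 × 0.33 = 0.0072171 m
B total: 0.0319551 m
Difference: 0.25095 − 0.0319551 = 0.2189949 m

0.219 m larger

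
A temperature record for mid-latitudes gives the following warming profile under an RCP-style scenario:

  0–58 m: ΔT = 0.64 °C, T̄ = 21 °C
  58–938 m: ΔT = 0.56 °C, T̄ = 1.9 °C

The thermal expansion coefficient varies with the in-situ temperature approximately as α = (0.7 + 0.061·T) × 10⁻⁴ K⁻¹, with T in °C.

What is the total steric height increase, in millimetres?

about 48 mm

Layer 1: α = (0.7 + 0.061×21)×10⁻⁴ = 1.981×10⁻⁴ K⁻¹
Layer 2: α = (0.7 + 0.061×1.9)×10⁻⁴ = 0.8159×10⁻⁴ K⁻¹
0.64 × 58 × 1.981×10⁻⁴ = 0.007353472 m
58–938 m: 0.56 × 880 × 0.8159×10⁻⁴ = 0.040207552 m
Δh = 0.007353472 + 0.040207552 = 0.047561024 m ≈ 48 mm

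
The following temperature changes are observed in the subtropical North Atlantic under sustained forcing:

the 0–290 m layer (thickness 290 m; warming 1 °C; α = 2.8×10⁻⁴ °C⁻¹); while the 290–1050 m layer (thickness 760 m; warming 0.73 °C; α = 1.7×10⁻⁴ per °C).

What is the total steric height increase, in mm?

about 176 mm

1 × 290 × 2.8×10⁻⁴ = 0.08120 m
290–1050 m: 760 × 0.73 × 1.7×10⁻⁴ = 0.094316 m
Δh = 0.08120 + 0.094316 = 0.175516 m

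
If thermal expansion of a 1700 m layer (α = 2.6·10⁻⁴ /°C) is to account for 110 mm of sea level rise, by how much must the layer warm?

about 0.249 °C

ΔT = Δh/(αH) = 0.11 / (2.6×10⁻⁴ × 1700) ≈ 0.2489 °C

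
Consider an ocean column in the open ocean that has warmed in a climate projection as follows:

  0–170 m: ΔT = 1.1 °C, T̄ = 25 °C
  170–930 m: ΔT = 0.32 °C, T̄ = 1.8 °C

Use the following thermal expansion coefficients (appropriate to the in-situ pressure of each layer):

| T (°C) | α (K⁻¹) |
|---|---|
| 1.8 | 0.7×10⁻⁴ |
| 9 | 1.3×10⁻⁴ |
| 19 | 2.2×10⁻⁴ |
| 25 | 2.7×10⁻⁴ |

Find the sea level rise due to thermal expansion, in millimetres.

Layer 1 at 25 °C → α = 2.7×10⁻⁴ K⁻¹
Layer 2 at 1.8 °C → α = 0.7×10⁻⁴ K⁻¹
170 × 2.7×10⁻⁴ × 1.1 = 0.05049 m
170–930 m: 760 × 0.32 × 0.7×10⁻⁴ = 0.017024 m
Δh = 0.05049 + 0.017024 = 0.067514 m ≈ 67.5 mm

about 67.5 mm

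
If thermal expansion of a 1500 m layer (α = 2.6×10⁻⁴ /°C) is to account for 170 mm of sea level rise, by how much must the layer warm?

ΔT = Δh/(αH) = 0.17 / (2.6×10⁻⁴ × 1500) ≈ 0.4359 °C

0.436 °C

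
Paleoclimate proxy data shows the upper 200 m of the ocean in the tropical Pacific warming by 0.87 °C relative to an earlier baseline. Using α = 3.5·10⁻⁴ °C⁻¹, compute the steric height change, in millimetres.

Δh = αΔT·H = 3.5×10⁻⁴ × 0.87 × 200 = 0.06090 m

Δh ≈ 60.9 mm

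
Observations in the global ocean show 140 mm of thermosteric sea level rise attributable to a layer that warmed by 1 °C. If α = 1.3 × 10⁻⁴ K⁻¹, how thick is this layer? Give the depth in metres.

H = Δh/(αΔT) = 0.14 / (1.3×10⁻⁴ × 1) ≈ 1077 m

about 1100 m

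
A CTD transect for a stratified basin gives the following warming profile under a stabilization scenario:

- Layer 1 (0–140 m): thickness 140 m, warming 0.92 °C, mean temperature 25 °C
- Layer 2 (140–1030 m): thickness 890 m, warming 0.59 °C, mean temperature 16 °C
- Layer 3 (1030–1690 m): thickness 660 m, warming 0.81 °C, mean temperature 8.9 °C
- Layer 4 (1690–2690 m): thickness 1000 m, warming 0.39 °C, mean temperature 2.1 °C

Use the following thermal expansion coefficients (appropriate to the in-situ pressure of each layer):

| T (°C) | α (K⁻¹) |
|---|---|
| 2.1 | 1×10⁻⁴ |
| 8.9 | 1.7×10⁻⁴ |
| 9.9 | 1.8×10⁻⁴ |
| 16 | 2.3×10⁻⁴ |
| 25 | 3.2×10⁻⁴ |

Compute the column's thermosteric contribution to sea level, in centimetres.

Layer 1 at 25 °C → α = 3.2×10⁻⁴ K⁻¹
Layer 2 at 16 °C → α = 2.3×10⁻⁴ K⁻¹
Layer 3 at 8.9 °C → α = 1.7×10⁻⁴ K⁻¹
Layer 4 at 2.1 °C → α = 1×10⁻⁴ K⁻¹
Layer 1: 3.2×10⁻⁴ × 0.92 × 140 = 0.041216 m
890 × 0.59 × 2.3×10⁻⁴ = 0.120773 m
Layer 3: 660 × 0.81 × 1.7×10⁻⁴ = 0.090882 m
Layer 4: 1×10⁻⁴ × 1000 × 0.39 = 0.03900 m
Δh = 0.041216 + 0.120773 + 0.090882 + 0.03900 = 0.291871 m

Δh ≈ 29 cm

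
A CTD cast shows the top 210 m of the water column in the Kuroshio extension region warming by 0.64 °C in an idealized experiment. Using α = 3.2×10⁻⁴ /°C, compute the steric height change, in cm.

Δh = αΔT·H = 3.2×10⁻⁴ × 0.64 × 210 = 0.043008 m

about 4.3 cm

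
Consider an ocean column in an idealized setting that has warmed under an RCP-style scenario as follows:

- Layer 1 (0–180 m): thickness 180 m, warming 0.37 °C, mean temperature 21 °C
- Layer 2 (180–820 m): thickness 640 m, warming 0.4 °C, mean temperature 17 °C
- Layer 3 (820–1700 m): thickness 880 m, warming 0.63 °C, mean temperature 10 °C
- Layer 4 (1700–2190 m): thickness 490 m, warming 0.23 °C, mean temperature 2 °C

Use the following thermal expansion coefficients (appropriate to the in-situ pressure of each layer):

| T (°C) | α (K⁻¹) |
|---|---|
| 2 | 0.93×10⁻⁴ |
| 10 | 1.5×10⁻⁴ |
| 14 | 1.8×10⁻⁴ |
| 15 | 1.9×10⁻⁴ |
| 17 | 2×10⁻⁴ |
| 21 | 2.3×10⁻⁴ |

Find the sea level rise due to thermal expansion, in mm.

Layer 1 at 21 °C → α = 2.3×10⁻⁴ K⁻¹
Layer 2 at 17 °C → α = 2×10⁻⁴ K⁻¹
Layer 3 at 10 °C → α = 1.5×10⁻⁴ K⁻¹
Layer 4 at 2 °C → α = 0.93×10⁻⁴ K⁻¹
Layer 1: 180 × 0.37 × 2.3×10⁻⁴ = 0.015318 m
Layer 2: 2×10⁻⁴ × 0.4 × 640 = 0.05120 m
1.5×10⁻⁴ × 880 × 0.63 = 0.08316 m
1700–2190 m: 490 × 0.93×10⁻⁴ × 0.23 = 0.0104811 m
Δh = 0.015318 + 0.05120 + 0.08316 + 0.0104811 = 0.1601591 m ≈ 160 mm

Δh ≈ 160 mm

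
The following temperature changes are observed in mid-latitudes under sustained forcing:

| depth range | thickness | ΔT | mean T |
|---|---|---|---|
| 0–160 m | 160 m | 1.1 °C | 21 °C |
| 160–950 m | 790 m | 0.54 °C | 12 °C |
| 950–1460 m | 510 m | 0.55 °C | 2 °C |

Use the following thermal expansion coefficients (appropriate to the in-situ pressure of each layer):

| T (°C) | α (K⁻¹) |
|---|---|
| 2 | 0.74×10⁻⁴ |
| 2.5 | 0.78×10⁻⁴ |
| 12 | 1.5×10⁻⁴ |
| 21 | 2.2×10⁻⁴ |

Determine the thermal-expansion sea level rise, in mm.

123 mm of thermosteric rise

Layer 1 at 21 °C → α = 2.2×10⁻⁴ K⁻¹
Layer 2 at 12 °C → α = 1.5×10⁻⁴ K⁻¹
Layer 3 at 2 °C → α = 0.74×10⁻⁴ K⁻¹
0–160 m: 2.2×10⁻⁴ × 160 × 1.1 = 0.03872 m
160–950 m: 0.54 × 1.5×10⁻⁴ × 790 = 0.06399 m
0.74×10⁻⁴ × 510 × 0.55 = 0.020757 m
Δh = 0.03872 + 0.06399 + 0.020757 = 0.123467 m ≈ 123 mm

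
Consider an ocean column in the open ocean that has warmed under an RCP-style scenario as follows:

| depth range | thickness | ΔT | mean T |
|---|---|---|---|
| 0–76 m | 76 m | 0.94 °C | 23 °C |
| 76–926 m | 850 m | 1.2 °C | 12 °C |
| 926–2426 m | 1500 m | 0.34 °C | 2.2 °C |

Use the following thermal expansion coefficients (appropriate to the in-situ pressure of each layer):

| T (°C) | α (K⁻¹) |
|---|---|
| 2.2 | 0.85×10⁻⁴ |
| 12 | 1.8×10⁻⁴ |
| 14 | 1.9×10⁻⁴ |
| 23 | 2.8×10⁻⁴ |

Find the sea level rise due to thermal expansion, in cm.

24.7 cm

Layer 1 at 23 °C → α = 2.8×10⁻⁴ K⁻¹
Layer 2 at 12 °C → α = 1.8×10⁻⁴ K⁻¹
Layer 3 at 2.2 °C → α = 0.85×10⁻⁴ K⁻¹
0.94 × 76 × 2.8×10⁻⁴ = 0.0200032 m
76–926 m: 1.2 × 1.8×10⁻⁴ × 850 = 0.18360 m
926–2426 m: 1500 × 0.85×10⁻⁴ × 0.34 = 0.04335 m
Δh = 0.0200032 + 0.18360 + 0.04335 = 0.2469532 m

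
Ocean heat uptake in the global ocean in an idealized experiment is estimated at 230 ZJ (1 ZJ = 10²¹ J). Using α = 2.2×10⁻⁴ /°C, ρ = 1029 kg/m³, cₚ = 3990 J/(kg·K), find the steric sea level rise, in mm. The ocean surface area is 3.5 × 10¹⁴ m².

35.2 mm

Per unit area: Q = 230×10²¹ / (3.5×10¹⁴) ≈ 6.571×10⁸ J/m²
Δh = αQ/(ρcₚ) = 2.2×10⁻⁴ × 6.571×10⁸ / (1029 × 3990) ≈ 0.03521 m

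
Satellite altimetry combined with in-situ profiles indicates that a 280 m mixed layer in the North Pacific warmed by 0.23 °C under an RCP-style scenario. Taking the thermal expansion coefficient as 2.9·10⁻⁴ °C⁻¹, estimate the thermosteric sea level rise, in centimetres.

Δh = αΔT·H = 2.9×10⁻⁴ × 0.23 × 280 = 0.018676 m

Δh = 1.87 cm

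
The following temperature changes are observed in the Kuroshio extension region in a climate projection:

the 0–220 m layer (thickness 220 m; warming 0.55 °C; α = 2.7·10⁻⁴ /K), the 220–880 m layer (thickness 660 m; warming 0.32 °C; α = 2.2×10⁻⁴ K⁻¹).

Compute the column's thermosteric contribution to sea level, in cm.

0.55 × 220 × 2.7×10⁻⁴ = 0.03267 m
220–880 m: 2.2×10⁻⁴ × 660 × 0.32 = 0.046464 m
Δh = 0.03267 + 0.046464 = 0.079134 m ≈ 7.91 cm

about 7.91 cm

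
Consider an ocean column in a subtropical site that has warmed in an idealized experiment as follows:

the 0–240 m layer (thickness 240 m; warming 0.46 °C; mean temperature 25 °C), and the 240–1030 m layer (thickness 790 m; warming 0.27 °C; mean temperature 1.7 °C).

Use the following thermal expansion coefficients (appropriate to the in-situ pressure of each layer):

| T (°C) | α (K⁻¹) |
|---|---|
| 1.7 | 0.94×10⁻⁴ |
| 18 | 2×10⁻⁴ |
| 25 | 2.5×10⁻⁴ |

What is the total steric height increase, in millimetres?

Δh = 48 mm

Layer 1 at 25 °C → α = 2.5×10⁻⁴ K⁻¹
Layer 2 at 1.7 °C → α = 0.94×10⁻⁴ K⁻¹
240 × 0.46 × 2.5×10⁻⁴ = 0.02760 m
Layer 2: 0.27 × 790 × 0.94×10⁻⁴ = 0.0200502 m
Δh = 0.02760 + 0.0200502 = 0.0476502 m ≈ 48 mm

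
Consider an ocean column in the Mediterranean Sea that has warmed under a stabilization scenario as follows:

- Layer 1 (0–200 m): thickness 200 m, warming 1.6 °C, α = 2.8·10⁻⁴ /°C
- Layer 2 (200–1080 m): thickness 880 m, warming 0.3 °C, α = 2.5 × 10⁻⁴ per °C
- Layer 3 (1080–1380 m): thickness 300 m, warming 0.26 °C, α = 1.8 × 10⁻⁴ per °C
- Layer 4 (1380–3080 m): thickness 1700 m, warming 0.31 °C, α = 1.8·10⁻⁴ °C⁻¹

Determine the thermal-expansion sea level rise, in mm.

Layer 1: 1.6 × 2.8×10⁻⁴ × 200 = 0.08960 m
Layer 2: 0.3 × 2.5×10⁻⁴ × 880 = 0.06600 m
Layer 3: 300 × 1.8×10⁻⁴ × 0.26 = 0.01404 m
0.31 × 1700 × 1.8×10⁻⁴ = 0.09486 m
Δh = 0.08960 + 0.06600 + 0.01404 + 0.09486 = 0.26450 m

about 265 mm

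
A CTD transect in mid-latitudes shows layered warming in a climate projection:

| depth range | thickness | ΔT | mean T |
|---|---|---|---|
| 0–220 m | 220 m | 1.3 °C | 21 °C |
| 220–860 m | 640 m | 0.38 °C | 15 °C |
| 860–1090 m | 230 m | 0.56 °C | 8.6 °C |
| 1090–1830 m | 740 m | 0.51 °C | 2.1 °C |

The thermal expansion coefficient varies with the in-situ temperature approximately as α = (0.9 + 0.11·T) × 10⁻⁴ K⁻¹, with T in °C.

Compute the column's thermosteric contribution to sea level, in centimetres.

Layer 1: α = (0.9 + 0.11×21)×10⁻⁴ = 3.21×10⁻⁴ K⁻¹
Layer 2: α = (0.9 + 0.11×15)×10⁻⁴ = 2.55×10⁻⁴ K⁻¹
Layer 3: α = (0.9 + 0.11×8.6)×10⁻⁴ = 1.846×10⁻⁴ K⁻¹
Layer 4: α = (0.9 + 0.11×2.1)×10⁻⁴ = 1.131×10⁻⁴ K⁻¹
Layer 1: 1.3 × 220 × 3.21×10⁻⁴ = 0.091806 m
0.38 × 2.55×10⁻⁴ × 640 = 0.062016 m
0.56 × 230 × 1.846×10⁻⁴ = 0.02377648 m
Layer 4: 1.131×10⁻⁴ × 0.51 × 740 = 0.04268394 m
Δh = 0.091806 + 0.062016 + 0.02377648 + 0.04268394 = 0.22028242 m ≈ 22.0 cm

about 22.0 cm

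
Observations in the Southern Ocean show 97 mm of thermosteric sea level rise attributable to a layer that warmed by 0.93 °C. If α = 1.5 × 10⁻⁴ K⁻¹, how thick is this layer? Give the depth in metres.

695 m

H = Δh/(αΔT) = 0.097 / (1.5×10⁻⁴ × 0.93) ≈ 695.3 m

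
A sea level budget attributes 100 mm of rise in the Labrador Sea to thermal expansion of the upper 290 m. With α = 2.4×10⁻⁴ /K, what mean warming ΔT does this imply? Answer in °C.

1.44 °C

ΔT = Δh/(αH) = 0.1 / (2.4×10⁻⁴ × 290) ≈ 1.437 °C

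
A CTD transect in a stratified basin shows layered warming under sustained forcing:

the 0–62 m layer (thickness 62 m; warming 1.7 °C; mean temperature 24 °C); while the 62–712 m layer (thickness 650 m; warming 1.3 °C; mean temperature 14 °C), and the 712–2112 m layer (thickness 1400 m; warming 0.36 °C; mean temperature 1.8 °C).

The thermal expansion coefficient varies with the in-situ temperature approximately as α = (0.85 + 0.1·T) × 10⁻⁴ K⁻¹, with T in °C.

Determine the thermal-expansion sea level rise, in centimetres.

Δh = 27.6 cm

Layer 1: α = (0.85 + 0.1×24)×10⁻⁴ = 3.25×10⁻⁴ K⁻¹
Layer 2: α = (0.85 + 0.1×14)×10⁻⁴ = 2.25×10⁻⁴ K⁻¹
Layer 3: α = (0.85 + 0.1×1.8)×10⁻⁴ = 1.03×10⁻⁴ K⁻¹
1.7 × 62 × 3.25×10⁻⁴ = 0.034255 m
62–712 m: 2.25×10⁻⁴ × 650 × 1.3 = 0.190125 m
1400 × 0.36 × 1.03×10⁻⁴ = 0.051912 m
Δh = 0.034255 + 0.190125 + 0.051912 = 0.276292 m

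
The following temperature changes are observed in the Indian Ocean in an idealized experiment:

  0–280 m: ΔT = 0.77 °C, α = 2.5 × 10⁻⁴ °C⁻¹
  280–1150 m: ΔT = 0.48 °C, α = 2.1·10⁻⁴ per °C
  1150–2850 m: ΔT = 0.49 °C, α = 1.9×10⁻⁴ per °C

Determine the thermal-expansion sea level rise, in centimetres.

30 cm of thermosteric rise

0–280 m: 2.5×10⁻⁴ × 0.77 × 280 = 0.05390 m
870 × 2.1×10⁻⁴ × 0.48 = 0.087696 m
1150–2850 m: 0.49 × 1700 × 1.9×10⁻⁴ = 0.15827 m
Δh = 0.05390 + 0.087696 + 0.15827 = 0.299866 m ≈ 30 cm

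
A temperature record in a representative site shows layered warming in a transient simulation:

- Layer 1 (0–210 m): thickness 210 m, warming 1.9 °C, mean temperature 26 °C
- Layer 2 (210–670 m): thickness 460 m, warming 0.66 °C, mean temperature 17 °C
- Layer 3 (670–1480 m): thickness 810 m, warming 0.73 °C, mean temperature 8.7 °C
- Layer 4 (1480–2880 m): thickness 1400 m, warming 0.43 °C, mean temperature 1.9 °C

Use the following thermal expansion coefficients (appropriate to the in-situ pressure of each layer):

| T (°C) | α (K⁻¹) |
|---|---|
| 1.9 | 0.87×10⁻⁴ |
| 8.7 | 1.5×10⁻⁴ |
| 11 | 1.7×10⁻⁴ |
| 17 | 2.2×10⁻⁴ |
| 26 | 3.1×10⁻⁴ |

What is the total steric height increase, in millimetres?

Layer 1 at 26 °C → α = 3.1×10⁻⁴ K⁻¹
Layer 2 at 17 °C → α = 2.2×10⁻⁴ K⁻¹
Layer 3 at 8.7 °C → α = 1.5×10⁻⁴ K⁻¹
Layer 4 at 1.9 °C → α = 0.87×10⁻⁴ K⁻¹
Layer 1: 1.9 × 3.1×10⁻⁴ × 210 = 0.12369 m
0.66 × 460 × 2.2×10⁻⁴ = 0.066792 m
Layer 3: 0.73 × 810 × 1.5×10⁻⁴ = 0.088695 m
0.87×10⁻⁴ × 0.43 × 1400 = 0.052374 m
Δh = 0.12369 + 0.066792 + 0.088695 + 0.052374 = 0.331551 m

Δh ≈ 332 mm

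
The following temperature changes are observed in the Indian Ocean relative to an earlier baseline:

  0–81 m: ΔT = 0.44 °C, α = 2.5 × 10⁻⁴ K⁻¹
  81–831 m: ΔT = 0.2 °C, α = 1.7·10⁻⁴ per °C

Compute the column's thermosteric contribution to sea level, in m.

81 × 0.44 × 2.5×10⁻⁴ = 0.00891 m
81–831 m: 750 × 0.2 × 1.7×10⁻⁴ = 0.02550 m
Δh = 0.00891 + 0.02550 = 0.03441 m

Δh = 0.034 m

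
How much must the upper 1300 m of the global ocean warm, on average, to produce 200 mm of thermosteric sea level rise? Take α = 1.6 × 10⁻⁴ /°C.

ΔT ≈ 0.96 °C

ΔT = Δh/(αH) = 0.2 / (1.6×10⁻⁴ × 1300) ≈ 0.9615 °C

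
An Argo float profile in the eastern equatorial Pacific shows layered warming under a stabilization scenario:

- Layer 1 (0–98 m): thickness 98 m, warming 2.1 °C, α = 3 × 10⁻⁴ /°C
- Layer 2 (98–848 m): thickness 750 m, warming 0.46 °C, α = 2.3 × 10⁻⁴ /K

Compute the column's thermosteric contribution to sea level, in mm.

Layer 1: 98 × 3×10⁻⁴ × 2.1 = 0.06174 m
98–848 m: 750 × 2.3×10⁻⁴ × 0.46 = 0.07935 m
Δh = 0.06174 + 0.07935 = 0.14109 m

about 140 mm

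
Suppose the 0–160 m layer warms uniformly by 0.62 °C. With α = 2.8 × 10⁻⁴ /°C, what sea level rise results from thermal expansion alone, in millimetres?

Δh = αΔT·H = 2.8×10⁻⁴ × 0.62 × 160 = 0.027776 m

27.8 mm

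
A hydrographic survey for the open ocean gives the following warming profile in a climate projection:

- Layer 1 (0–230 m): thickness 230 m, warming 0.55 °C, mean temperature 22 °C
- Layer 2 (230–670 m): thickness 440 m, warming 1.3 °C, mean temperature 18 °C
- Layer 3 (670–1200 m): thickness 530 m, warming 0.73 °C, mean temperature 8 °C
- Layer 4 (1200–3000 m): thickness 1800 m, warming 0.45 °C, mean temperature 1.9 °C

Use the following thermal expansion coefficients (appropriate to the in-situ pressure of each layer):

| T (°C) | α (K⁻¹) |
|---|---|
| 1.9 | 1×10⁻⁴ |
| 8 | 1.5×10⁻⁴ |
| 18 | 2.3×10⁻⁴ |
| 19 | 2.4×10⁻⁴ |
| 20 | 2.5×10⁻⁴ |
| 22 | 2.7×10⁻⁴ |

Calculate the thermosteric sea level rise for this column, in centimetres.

about 30.5 cm

Layer 1 at 22 °C → α = 2.7×10⁻⁴ K⁻¹
Layer 2 at 18 °C → α = 2.3×10⁻⁴ K⁻¹
Layer 3 at 8 °C → α = 1.5×10⁻⁴ K⁻¹
Layer 4 at 1.9 °C → α = 1×10⁻⁴ K⁻¹
Layer 1: 230 × 2.7×10⁻⁴ × 0.55 = 0.034155 m
1.3 × 440 × 2.3×10⁻⁴ = 0.13156 m
670–1200 m: 1.5×10⁻⁴ × 530 × 0.73 = 0.058035 m
1200–3000 m: 0.45 × 1800 × 1×10⁻⁴ = 0.08100 m
Δh = 0.034155 + 0.13156 + 0.058035 + 0.08100 = 0.30475 m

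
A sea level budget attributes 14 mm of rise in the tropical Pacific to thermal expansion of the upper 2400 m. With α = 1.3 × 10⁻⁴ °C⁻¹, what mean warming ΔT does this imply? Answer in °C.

ΔT = Δh/(αH) = 0.014 / (1.3×10⁻⁴ × 2400) ≈ 0.04487 °C

ΔT ≈ 0.0449 °C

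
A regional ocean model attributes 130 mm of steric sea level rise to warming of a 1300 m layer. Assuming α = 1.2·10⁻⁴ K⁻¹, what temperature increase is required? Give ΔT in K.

about 0.83 K

ΔT = Δh/(αH) = 0.13 / (1.2×10⁻⁴ × 1300) ≈ 0.8333 K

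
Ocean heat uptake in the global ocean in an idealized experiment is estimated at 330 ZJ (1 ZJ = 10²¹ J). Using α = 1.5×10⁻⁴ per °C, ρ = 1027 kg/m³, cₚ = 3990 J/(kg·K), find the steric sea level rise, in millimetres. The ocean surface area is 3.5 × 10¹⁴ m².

34.5 mm

Per unit area: Q = 330×10²¹ / (3.5×10¹⁴) ≈ 9.429×10⁸ J/m²
Δh = αQ/(ρcₚ) = 1.5×10⁻⁴ × 9.429×10⁸ / (1027 × 3990) ≈ 0.034515 m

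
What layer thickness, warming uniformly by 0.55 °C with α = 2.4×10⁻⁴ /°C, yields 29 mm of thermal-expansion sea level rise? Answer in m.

H = Δh/(αΔT) = 0.029 / (2.4×10⁻⁴ × 0.55) ≈ 219.7 m

H ≈ 220 m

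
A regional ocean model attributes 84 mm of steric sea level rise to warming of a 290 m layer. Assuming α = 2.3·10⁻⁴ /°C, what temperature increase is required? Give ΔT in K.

1.26 K

ΔT = Δh/(αH) = 0.084 / (2.3×10⁻⁴ × 290) ≈ 1.259 K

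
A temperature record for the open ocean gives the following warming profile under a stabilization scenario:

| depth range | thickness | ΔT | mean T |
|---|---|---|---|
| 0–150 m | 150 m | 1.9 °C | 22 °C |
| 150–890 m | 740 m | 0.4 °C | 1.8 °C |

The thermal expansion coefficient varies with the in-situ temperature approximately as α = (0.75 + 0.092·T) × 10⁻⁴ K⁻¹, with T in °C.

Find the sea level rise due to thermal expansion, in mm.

Layer 1: α = (0.75 + 0.092×22)×10⁻⁴ = 2.774×10⁻⁴ K⁻¹
Layer 2: α = (0.75 + 0.092×1.8)×10⁻⁴ = 0.9156×10⁻⁴ K⁻¹
Layer 1: 1.9 × 2.774×10⁻⁴ × 150 = 0.079059 m
Layer 2: 740 × 0.4 × 0.9156×10⁻⁴ = 0.02710176 m
Δh = 0.079059 + 0.02710176 = 0.10616076 m ≈ 106 mm

Δh ≈ 106 mm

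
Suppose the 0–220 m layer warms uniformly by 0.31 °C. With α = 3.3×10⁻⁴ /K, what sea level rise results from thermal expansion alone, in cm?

Δh = αΔT·H = 3.3×10⁻⁴ × 0.31 × 220 = 0.022506 m

Δh = 2.3 cm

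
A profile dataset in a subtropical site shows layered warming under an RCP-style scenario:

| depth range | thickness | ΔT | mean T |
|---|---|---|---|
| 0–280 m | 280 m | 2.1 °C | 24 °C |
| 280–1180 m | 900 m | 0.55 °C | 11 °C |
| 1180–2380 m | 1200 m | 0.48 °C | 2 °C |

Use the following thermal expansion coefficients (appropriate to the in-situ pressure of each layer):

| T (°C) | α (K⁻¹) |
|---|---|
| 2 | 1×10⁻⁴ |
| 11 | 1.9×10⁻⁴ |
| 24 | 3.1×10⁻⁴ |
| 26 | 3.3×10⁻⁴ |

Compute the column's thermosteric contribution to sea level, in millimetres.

about 330 mm

Layer 1 at 24 °C → α = 3.1×10⁻⁴ K⁻¹
Layer 2 at 11 °C → α = 1.9×10⁻⁴ K⁻¹
Layer 3 at 2 °C → α = 1×10⁻⁴ K⁻¹
Layer 1: 280 × 2.1 × 3.1×10⁻⁴ = 0.18228 m
1.9×10⁻⁴ × 900 × 0.55 = 0.09405 m
Layer 3: 0.48 × 1×10⁻⁴ × 1200 = 0.05760 m
Δh = 0.18228 + 0.09405 + 0.05760 = 0.33393 m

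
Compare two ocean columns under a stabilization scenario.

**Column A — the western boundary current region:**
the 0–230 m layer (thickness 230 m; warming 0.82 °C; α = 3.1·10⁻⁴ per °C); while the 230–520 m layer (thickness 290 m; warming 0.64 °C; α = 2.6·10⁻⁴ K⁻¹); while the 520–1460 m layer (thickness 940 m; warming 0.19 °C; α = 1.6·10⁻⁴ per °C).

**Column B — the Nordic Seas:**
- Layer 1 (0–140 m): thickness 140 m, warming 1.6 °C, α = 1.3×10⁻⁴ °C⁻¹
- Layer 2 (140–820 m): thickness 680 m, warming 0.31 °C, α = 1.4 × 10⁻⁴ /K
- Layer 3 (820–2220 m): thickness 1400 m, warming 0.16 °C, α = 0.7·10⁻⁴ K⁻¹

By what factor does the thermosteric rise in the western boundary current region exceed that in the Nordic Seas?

≈ 1.82×

A 3.1×10⁻⁴ × 0.82 × 230 = 0.058466 m
A 230–520 m: 2.6×10⁻⁴ × 290 × 0.64 = 0.048256 m
A 940 × 1.6×10⁻⁴ × 0.19 = 0.028576 m
A total: 0.135298 m
B Layer 1: 1.6 × 140 × 1.3×10⁻⁴ = 0.02912 m
B 140–820 m: 0.31 × 1.4×10⁻⁴ × 680 = 0.029512 m
B Layer 3: 0.16 × 0.7×10⁻⁴ × 1400 = 0.01568 m
B total: 0.074312 m
Ratio: 0.135298 / 0.074312 ≈ 1.821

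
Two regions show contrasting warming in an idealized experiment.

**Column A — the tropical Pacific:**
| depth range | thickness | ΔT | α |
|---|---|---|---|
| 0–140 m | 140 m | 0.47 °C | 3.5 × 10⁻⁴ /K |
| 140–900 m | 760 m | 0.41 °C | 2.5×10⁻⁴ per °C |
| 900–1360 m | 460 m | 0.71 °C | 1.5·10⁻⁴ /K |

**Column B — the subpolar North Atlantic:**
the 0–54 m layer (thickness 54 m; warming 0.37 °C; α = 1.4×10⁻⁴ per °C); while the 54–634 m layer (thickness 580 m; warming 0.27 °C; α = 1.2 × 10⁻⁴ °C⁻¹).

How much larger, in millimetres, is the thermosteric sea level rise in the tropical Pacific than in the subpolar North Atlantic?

A 140 × 0.47 × 3.5×10⁻⁴ = 0.02303 m
A 2.5×10⁻⁴ × 760 × 0.41 = 0.07790 m
A 900–1360 m: 0.71 × 1.5×10⁻⁴ × 460 = 0.04899 m
A total: 0.14992 m
B 0–54 m: 1.4×10⁻⁴ × 54 × 0.37 = 0.0027972 m
B Layer 2: 580 × 0.27 × 1.2×10⁻⁴ = 0.018792 m
B total: 0.0215892 m
Difference: 0.14992 − 0.0215892 = 0.1283308 m

128 mm larger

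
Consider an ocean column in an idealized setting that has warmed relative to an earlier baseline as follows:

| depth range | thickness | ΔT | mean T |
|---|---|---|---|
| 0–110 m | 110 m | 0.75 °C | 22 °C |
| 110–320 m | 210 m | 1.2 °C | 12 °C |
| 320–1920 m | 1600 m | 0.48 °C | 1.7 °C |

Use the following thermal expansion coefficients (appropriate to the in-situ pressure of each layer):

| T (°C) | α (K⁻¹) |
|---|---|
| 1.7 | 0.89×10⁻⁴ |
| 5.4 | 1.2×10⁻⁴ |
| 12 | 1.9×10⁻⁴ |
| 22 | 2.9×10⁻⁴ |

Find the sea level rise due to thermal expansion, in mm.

about 140 mm

Layer 1 at 22 °C → α = 2.9×10⁻⁴ K⁻¹
Layer 2 at 12 °C → α = 1.9×10⁻⁴ K⁻¹
Layer 3 at 1.7 °C → α = 0.89×10⁻⁴ K⁻¹
Layer 1: 0.75 × 2.9×10⁻⁴ × 110 = 0.023925 m
110–320 m: 1.2 × 210 × 1.9×10⁻⁴ = 0.04788 m
0.48 × 0.89×10⁻⁴ × 1600 = 0.068352 m
Δh = 0.023925 + 0.04788 + 0.068352 = 0.140157 m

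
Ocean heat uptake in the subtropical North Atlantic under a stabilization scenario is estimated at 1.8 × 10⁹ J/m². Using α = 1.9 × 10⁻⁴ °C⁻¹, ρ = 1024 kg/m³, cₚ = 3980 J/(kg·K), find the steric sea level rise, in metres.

Δh = 0.0839 m

Δh = αQ/(ρcₚ) = 1.9×10⁻⁴ × 1.8×10⁹ / (1024 × 3980) ≈ 0.083916 m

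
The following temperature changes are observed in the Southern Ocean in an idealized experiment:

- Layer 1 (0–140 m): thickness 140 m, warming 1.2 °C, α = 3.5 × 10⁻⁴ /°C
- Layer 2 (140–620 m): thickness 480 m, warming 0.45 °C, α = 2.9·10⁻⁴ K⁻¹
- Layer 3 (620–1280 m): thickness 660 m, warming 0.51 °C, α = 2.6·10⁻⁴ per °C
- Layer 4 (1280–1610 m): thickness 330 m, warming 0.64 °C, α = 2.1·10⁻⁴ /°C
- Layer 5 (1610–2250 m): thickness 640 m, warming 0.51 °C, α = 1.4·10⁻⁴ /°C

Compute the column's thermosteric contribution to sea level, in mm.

Δh = 300 mm

0–140 m: 3.5×10⁻⁴ × 1.2 × 140 = 0.05880 m
140–620 m: 480 × 2.9×10⁻⁴ × 0.45 = 0.06264 m
620–1280 m: 0.51 × 660 × 2.6×10⁻⁴ = 0.087516 m
1280–1610 m: 2.1×10⁻⁴ × 0.64 × 330 = 0.044352 m
1610–2250 m: 0.51 × 640 × 1.4×10⁻⁴ = 0.045696 m
Δh = 0.05880 + 0.06264 + 0.087516 + 0.044352 + 0.045696 = 0.299004 m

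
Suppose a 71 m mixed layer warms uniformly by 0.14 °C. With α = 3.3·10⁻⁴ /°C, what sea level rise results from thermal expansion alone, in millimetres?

Δh = αΔT·H = 3.3×10⁻⁴ × 0.14 × 71 = 0.0032802 m

3.28 mm of thermosteric rise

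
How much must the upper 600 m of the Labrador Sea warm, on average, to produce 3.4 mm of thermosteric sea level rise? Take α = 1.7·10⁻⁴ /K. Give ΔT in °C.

ΔT ≈ 0.033 °C

ΔT = Δh/(αH) = 0.0034 / (1.7×10⁻⁴ × 600) ≈ 0.03333 °C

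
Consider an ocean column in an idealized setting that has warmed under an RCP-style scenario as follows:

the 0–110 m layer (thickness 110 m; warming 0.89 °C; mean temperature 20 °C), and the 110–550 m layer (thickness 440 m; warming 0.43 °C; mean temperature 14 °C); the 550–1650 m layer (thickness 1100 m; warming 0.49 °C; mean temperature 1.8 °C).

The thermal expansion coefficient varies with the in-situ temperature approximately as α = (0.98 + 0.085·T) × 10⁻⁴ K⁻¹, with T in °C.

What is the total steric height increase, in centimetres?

Layer 1: α = (0.98 + 0.085×20)×10⁻⁴ = 2.68×10⁻⁴ K⁻¹
Layer 2: α = (0.98 + 0.085×14)×10⁻⁴ = 2.17×10⁻⁴ K⁻¹
Layer 3: α = (0.98 + 0.085×1.8)×10⁻⁴ = 1.133×10⁻⁴ K⁻¹
Layer 1: 0.89 × 110 × 2.68×10⁻⁴ = 0.0262372 m
110–550 m: 2.17×10⁻⁴ × 0.43 × 440 = 0.0410564 m
550–1650 m: 1.133×10⁻⁴ × 1100 × 0.49 = 0.0610687 m
Δh = 0.0262372 + 0.0410564 + 0.0610687 = 0.1283623 m

12.8 cm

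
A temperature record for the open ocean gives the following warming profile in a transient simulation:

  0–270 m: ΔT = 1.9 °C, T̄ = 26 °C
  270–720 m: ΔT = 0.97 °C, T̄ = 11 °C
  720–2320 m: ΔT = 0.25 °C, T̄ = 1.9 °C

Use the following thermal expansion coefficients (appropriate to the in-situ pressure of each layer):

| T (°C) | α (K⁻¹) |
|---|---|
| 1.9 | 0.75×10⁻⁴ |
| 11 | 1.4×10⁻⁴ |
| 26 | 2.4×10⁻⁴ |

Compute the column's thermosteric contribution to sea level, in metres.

Layer 1 at 26 °C → α = 2.4×10⁻⁴ K⁻¹
Layer 2 at 11 °C → α = 1.4×10⁻⁴ K⁻¹
Layer 3 at 1.9 °C → α = 0.75×10⁻⁴ K⁻¹
1.9 × 270 × 2.4×10⁻⁴ = 0.12312 m
270–720 m: 450 × 1.4×10⁻⁴ × 0.97 = 0.06111 m
720–2320 m: 0.75×10⁻⁴ × 1600 × 0.25 = 0.03000 m
Δh = 0.12312 + 0.06111 + 0.03000 = 0.21423 m

0.214 m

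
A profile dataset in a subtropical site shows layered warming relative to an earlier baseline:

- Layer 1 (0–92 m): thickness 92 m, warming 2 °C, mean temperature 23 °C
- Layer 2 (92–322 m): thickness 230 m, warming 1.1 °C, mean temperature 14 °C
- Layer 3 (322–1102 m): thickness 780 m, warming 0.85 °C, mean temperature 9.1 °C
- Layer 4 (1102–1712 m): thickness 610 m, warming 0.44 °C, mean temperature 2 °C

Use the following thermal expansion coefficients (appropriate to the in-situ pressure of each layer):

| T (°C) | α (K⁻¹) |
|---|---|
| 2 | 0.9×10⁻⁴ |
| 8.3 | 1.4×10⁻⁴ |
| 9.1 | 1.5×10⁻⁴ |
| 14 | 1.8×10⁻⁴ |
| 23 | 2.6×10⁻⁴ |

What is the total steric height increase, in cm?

about 22 cm

Layer 1 at 23 °C → α = 2.6×10⁻⁴ K⁻¹
Layer 2 at 14 °C → α = 1.8×10⁻⁴ K⁻¹
Layer 3 at 9.1 °C → α = 1.5×10⁻⁴ K⁻¹
Layer 4 at 2 °C → α = 0.9×10⁻⁴ K⁻¹
2 × 2.6×10⁻⁴ × 92 = 0.04784 m
92–322 m: 1.1 × 1.8×10⁻⁴ × 230 = 0.04554 m
322–1102 m: 780 × 0.85 × 1.5×10⁻⁴ = 0.09945 m
0.44 × 610 × 0.9×10⁻⁴ = 0.024156 m
Δh = 0.04784 + 0.04554 + 0.09945 + 0.024156 = 0.216986 m ≈ 22 cm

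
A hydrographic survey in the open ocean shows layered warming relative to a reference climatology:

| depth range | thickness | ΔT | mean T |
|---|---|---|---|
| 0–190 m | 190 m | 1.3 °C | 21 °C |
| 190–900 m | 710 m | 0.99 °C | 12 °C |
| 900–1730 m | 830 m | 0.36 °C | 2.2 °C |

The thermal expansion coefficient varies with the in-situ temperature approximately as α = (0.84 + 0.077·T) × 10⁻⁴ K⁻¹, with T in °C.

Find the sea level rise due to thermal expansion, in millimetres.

215 mm

Layer 1: α = (0.84 + 0.077×21)×10⁻⁴ = 2.457×10⁻⁴ K⁻¹
Layer 2: α = (0.84 + 0.077×12)×10⁻⁴ = 1.764×10⁻⁴ K⁻¹
Layer 3: α = (0.84 + 0.077×2.2)×10⁻⁴ = 1.0094×10⁻⁴ K⁻¹
0–190 m: 190 × 2.457×10⁻⁴ × 1.3 = 0.0606879 m
190–900 m: 0.99 × 1.764×10⁻⁴ × 710 = 0.12399156 m
Layer 3: 830 × 0.36 × 1.0094×10⁻⁴ = 0.030160872 m
Δh = 0.0606879 + 0.12399156 + 0.030160872 = 0.214840332 m ≈ 215 mm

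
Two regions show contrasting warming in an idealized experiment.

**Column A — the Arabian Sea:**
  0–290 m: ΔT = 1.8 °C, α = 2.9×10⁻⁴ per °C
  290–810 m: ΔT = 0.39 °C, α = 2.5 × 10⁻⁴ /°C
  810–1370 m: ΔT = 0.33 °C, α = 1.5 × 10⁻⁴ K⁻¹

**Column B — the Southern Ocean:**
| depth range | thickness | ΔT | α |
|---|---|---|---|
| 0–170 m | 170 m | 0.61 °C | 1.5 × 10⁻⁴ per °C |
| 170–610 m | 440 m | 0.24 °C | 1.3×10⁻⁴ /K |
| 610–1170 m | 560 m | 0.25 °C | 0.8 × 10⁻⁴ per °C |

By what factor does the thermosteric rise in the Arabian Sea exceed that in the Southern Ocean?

A 1.8 × 2.9×10⁻⁴ × 290 = 0.15138 m
A 0.39 × 2.5×10⁻⁴ × 520 = 0.05070 m
A Layer 3: 1.5×10⁻⁴ × 560 × 0.33 = 0.02772 m
A total: 0.22980 m
B Layer 1: 0.61 × 1.5×10⁻⁴ × 170 = 0.015555 m
B Layer 2: 0.24 × 440 × 1.3×10⁻⁴ = 0.013728 m
B 610–1170 m: 560 × 0.8×10⁻⁴ × 0.25 = 0.01120 m
B total: 0.040483 m
Ratio: 0.22980 / 0.040483 ≈ 5.676

≈ 5.7×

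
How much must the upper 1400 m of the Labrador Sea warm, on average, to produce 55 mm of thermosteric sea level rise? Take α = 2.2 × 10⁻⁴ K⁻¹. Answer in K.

ΔT = Δh/(αH) = 0.055 / (2.2×10⁻⁴ × 1400) ≈ 0.1786 K

0.18 K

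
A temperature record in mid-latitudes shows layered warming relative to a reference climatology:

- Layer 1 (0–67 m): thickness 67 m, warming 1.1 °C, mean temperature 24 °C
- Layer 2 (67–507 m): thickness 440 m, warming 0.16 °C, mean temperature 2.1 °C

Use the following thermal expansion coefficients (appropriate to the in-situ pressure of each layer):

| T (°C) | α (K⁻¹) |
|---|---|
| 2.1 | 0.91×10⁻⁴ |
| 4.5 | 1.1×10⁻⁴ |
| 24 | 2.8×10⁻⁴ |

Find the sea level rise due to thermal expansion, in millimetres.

27.0 mm of thermosteric rise

Layer 1 at 24 °C → α = 2.8×10⁻⁴ K⁻¹
Layer 2 at 2.1 °C → α = 0.91×10⁻⁴ K⁻¹
1.1 × 67 × 2.8×10⁻⁴ = 0.020636 m
440 × 0.91×10⁻⁴ × 0.16 = 0.0064064 m
Δh = 0.020636 + 0.0064064 = 0.0270424 m ≈ 27.0 mm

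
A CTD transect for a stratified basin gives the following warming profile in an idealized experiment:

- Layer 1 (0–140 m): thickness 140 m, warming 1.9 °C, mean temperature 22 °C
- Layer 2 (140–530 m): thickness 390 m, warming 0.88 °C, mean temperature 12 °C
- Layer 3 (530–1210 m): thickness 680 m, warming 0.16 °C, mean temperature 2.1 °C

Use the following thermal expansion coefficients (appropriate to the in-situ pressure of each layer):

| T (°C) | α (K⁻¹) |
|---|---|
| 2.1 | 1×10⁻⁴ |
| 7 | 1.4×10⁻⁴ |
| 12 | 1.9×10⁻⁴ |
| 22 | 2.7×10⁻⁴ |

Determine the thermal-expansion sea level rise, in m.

Δh ≈ 0.148 m

Layer 1 at 22 °C → α = 2.7×10⁻⁴ K⁻¹
Layer 2 at 12 °C → α = 1.9×10⁻⁴ K⁻¹
Layer 3 at 2.1 °C → α = 1×10⁻⁴ K⁻¹
Layer 1: 1.9 × 140 × 2.7×10⁻⁴ = 0.07182 m
140–530 m: 0.88 × 390 × 1.9×10⁻⁴ = 0.065208 m
680 × 1×10⁻⁴ × 0.16 = 0.01088 m
Δh = 0.07182 + 0.065208 + 0.01088 = 0.147908 m ≈ 0.148 m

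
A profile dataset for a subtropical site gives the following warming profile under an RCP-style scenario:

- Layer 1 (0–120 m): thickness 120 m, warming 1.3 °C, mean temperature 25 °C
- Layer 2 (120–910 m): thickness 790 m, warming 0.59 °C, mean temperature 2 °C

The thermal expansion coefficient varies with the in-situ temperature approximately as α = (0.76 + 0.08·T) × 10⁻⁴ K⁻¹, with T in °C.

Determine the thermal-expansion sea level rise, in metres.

Layer 1: α = (0.76 + 0.08×25)×10⁻⁴ = 2.76×10⁻⁴ K⁻¹
Layer 2: α = (0.76 + 0.08×2)×10⁻⁴ = 0.92×10⁻⁴ K⁻¹
120 × 1.3 × 2.76×10⁻⁴ = 0.043056 m
120–910 m: 0.59 × 0.92×10⁻⁴ × 790 = 0.0428812 m
Δh = 0.043056 + 0.0428812 = 0.0859372 m ≈ 0.0859 m

0.0859 m of thermosteric rise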